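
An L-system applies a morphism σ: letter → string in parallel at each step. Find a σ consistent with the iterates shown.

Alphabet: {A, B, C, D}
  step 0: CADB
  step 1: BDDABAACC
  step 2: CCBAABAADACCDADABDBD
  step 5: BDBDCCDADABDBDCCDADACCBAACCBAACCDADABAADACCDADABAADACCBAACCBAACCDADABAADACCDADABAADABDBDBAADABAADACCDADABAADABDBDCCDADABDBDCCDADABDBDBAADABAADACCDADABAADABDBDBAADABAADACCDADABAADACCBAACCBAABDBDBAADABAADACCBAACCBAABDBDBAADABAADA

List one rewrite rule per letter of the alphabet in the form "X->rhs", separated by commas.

A->DA, B->CC, C->BD, D->BAA

  step 1 ⇒ step 2: BDDABAACC ⇒ CC·BAA·BAA·DA·CC·DA·DA·BD·BD
    A ↦ DA
    B ↦ CC
    C ↦ BD
    D ↦ BAA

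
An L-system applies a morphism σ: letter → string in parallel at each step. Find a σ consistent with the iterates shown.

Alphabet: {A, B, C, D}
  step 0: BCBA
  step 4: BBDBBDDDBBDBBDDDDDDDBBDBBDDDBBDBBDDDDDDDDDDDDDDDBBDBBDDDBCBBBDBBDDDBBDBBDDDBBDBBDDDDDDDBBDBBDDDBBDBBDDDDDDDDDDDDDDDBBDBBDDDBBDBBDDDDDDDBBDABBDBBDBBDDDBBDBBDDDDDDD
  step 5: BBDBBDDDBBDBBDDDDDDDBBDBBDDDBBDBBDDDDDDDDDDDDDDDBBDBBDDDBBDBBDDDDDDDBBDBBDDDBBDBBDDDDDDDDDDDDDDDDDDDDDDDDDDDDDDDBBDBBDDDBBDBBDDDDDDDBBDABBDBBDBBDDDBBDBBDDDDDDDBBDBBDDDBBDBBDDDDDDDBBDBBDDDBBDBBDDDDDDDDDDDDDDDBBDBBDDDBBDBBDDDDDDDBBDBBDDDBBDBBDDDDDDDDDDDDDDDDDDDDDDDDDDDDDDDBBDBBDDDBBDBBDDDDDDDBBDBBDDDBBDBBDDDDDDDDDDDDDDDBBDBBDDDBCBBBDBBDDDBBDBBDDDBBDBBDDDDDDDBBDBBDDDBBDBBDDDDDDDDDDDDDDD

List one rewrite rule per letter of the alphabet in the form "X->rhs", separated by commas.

A->BCB, B->BBD, C->A, D->DD

  step 4 ⇒ step 5: BBDBBDDDBBDBBDDDDDDDBBDBBDDDBBDBBDDDDDDDDDDDDDDDBBDBBDDDBCBBBDBBDDDBBDBBDDDBBDBBDDDDDDDBBDBBDDDBBDBBDDDDDDDDDDDDDDDBBDBBDDDBBDBBDDDDDDDBBDABBDBBDBBDDDBBDBBDDDDDDD ⇒ BBD·BBD·DD·BBD·BBD·DD·DD·DD·BBD·BBD·DD·BBD·BBD·DD·DD·DD·DD·DD·DD·DD·BBD·BBD·DD·BBD·BBD·DD·DD·DD·BBD·BBD·DD·BBD·BBD·DD·DD·DD·DD·DD·DD·DD·DD·DD·DD·DD·DD·DD·DD·DD·BBD·BBD·DD·BBD·BBD·DD·DD·DD·BBD·A·BBD·BBD·BBD·DD·BBD·BBD·DD·DD·DD·BBD·BBD·DD·BBD·BBD·DD·DD·DD·BBD·BBD·DD·BBD·BBD·DD·DD·DD·DD·DD·DD·DD·BBD·BBD·DD·BBD·BBD·DD·DD·DD·BBD·BBD·DD·BBD·BBD·DD·DD·DD·DD·DD·DD·DD·DD·DD·DD·DD·DD·DD·DD·DD·BBD·BBD·DD·BBD·BBD·DD·DD·DD·BBD·BBD·DD·BBD·BBD·DD·DD·DD·DD·DD·DD·DD·BBD·BBD·DD·BCB·BBD·BBD·DD·BBD·BBD·DD·BBD·BBD·DD·DD·DD·BBD·BBD·DD·BBD·BBD·DD·DD·DD·DD·DD·DD·DD
    A ↦ BCB
    B ↦ BBD
    C ↦ A
    D ↦ DD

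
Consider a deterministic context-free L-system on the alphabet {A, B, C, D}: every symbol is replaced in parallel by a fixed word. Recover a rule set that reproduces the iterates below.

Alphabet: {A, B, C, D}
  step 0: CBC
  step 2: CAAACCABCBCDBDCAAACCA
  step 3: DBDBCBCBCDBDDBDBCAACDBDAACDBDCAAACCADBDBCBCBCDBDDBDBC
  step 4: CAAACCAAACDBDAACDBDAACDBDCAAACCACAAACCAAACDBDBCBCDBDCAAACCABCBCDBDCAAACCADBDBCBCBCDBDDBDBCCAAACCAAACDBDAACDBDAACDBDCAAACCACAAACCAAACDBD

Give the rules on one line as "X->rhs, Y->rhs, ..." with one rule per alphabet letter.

A->BC, B->AAC, C->DBD, D->CA

  step 3 ⇒ step 4: DBDBCBCBCDBDDBDBCAACDBDAACDBDCAAACCADBDBCBCBCDBDDBDBC ⇒ CA·AAC·CA·AAC·DBD·AAC·DBD·AAC·DBD·CA·AAC·CA·CA·AAC·CA·AAC·DBD·BC·BC·DBD·CA·AAC·CA·BC·BC·DBD·CA·AAC·CA·DBD·BC·BC·BC·DBD·DBD·BC·CA·AAC·CA·AAC·DBD·AAC·DBD·AAC·DBD·CA·AAC·CA·CA·AAC·CA·AAC·DBD
    A ↦ BC
    B ↦ AAC
    C ↦ DBD
    D ↦ CA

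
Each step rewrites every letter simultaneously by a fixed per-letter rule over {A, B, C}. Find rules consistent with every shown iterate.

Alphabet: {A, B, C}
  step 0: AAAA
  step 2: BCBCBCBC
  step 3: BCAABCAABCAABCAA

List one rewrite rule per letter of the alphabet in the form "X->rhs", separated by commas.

A->B, B->BC, C->AA

  step 2 ⇒ step 3: BCBCBCBC ⇒ BC·AA·BC·AA·BC·AA·BC·AA
    B ↦ BC
    C ↦ AA
    A ↦ B  (constrained at step 0)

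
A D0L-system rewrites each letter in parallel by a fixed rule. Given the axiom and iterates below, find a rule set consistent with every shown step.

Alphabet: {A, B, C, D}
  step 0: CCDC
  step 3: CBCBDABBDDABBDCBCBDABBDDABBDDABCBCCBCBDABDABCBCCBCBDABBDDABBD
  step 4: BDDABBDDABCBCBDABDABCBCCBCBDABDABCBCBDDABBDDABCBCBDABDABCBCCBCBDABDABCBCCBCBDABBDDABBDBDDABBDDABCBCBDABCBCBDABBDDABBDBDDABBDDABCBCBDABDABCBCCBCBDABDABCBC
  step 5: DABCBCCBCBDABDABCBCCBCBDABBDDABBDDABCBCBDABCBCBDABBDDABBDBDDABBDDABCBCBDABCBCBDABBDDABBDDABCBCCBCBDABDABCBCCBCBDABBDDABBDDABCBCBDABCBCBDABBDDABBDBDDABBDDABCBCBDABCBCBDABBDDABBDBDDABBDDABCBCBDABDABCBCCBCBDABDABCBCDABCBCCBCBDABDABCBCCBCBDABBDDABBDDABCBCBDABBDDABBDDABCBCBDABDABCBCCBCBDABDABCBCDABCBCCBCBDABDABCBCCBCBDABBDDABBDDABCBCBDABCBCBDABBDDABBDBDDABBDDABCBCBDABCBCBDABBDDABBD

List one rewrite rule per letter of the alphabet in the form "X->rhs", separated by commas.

A->B, B->DAB, C->BD, D->CBC

  step 4 ⇒ step 5: BDDABBDDABCBCBDABDABCBCCBCBDABDABCBCBDDABBDDABCBCBDABDABCBCCBCBDABDABCBCCBCBDABBDDABBDBDDABBDDABCBCBDABCBCBDABBDDABBDBDDABBDDABCBCBDABDABCBCCBCBDABDABCBC ⇒ DAB·CBC·CBC·B·DAB·DAB·CBC·CBC·B·DAB·BD·DAB·BD·DAB·CBC·B·DAB·CBC·B·DAB·BD·DAB·BD·BD·DAB·BD·DAB·CBC·B·DAB·CBC·B·DAB·BD·DAB·BD·DAB·CBC·CBC·B·DAB·DAB·CBC·CBC·B·DAB·BD·DAB·BD·DAB·CBC·B·DAB·CBC·B·DAB·BD·DAB·BD·BD·DAB·BD·DAB·CBC·B·DAB·CBC·B·DAB·BD·DAB·BD·BD·DAB·BD·DAB·CBC·B·DAB·DAB·CBC·CBC·B·DAB·DAB·CBC·DAB·CBC·CBC·B·DAB·DAB·CBC·CBC·B·DAB·BD·DAB·BD·DAB·CBC·B·DAB·BD·DAB·BD·DAB·CBC·B·DAB·DAB·CBC·CBC·B·DAB·DAB·CBC·DAB·CBC·CBC·B·DAB·DAB·CBC·CBC·B·DAB·BD·DAB·BD·DAB·CBC·B·DAB·CBC·B·DAB·BD·DAB·BD·BD·DAB·BD·DAB·CBC·B·DAB·CBC·B·DAB·BD·DAB·BD
    A ↦ B
    B ↦ DAB
    C ↦ BD
    D ↦ CBC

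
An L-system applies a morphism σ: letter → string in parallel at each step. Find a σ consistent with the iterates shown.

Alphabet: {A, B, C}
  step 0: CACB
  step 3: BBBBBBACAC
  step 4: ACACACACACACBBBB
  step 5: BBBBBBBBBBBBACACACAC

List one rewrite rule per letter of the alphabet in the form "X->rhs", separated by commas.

  step 4 ⇒ step 5: ACACACACACACBBBB ⇒ B·B·B·B·B·B·B·B·B·B·B·B·AC·AC·AC·AC
    A ↦ B
    B ↦ AC
    C ↦ B

A->B, B->AC, C->B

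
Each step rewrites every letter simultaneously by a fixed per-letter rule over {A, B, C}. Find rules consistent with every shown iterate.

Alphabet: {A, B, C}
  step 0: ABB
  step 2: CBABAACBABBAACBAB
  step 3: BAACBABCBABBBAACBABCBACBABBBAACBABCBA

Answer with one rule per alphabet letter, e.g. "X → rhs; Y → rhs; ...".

  step 2 ⇒ step 3: CBABAACBABBAACBAB ⇒ BAA·CBA·B·CBA·B·B·BAA·CBA·B·CBA·CBA·B·B·BAA·CBA·B·CBA
    A ↦ B
    B ↦ CBA
    C ↦ BAA

A->B, B->CBA, C->BAA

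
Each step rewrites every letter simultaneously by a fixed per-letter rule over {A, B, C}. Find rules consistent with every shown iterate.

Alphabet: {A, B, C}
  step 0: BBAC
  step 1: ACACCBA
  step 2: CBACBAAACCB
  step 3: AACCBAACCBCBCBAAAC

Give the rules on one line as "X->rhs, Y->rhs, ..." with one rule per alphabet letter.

  step 2 ⇒ step 3: CBACBAAACCB ⇒ A·AC·CB·A·AC·CB·CB·CB·A·A·AC
    A ↦ CB
    B ↦ AC
    C ↦ A

A->CB, B->AC, C->A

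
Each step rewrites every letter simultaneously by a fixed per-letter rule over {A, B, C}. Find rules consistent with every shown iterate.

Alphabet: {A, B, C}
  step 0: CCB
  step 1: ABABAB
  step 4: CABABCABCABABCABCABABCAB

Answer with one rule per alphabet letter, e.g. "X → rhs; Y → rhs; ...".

A->C, B->AB, C->AB

  step 0 ⇒ step 1: CCB ⇒ AB·AB·AB
    B ↦ AB
    C ↦ AB
    A ↦ C  (constrained at step 1)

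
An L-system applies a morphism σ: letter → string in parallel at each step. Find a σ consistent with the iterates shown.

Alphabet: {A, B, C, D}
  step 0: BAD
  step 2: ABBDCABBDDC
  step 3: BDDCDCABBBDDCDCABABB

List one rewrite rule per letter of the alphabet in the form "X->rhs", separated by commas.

A->BD, B->DC, C->B, D->AB

  step 2 ⇒ step 3: ABBDCABBDDC ⇒ BD·DC·DC·AB·B·BD·DC·DC·AB·AB·B
    A ↦ BD
    B ↦ DC
    C ↦ B
    D ↦ AB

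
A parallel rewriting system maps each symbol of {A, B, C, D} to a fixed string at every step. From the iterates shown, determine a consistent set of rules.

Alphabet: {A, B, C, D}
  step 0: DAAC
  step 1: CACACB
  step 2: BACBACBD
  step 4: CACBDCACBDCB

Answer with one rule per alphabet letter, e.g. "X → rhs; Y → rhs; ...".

A->AC, B->D, C->B, D->C

  step 1 ⇒ step 2: CACACB ⇒ B·AC·B·AC·B·D
    A ↦ AC
    B ↦ D
    C ↦ B
  step 0 ⇒ step 1: DAAC ⇒ C·AC·AC·B
    D ↦ C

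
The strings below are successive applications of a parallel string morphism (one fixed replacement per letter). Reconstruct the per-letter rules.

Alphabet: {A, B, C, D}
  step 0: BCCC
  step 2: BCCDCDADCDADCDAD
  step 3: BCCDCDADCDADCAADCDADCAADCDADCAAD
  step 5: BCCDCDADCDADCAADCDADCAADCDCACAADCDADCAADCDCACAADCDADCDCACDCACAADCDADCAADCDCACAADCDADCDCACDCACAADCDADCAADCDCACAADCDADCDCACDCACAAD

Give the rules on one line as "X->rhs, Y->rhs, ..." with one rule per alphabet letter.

  step 2 ⇒ step 3: BCCDCDADCDADCDAD ⇒ BC·CD·CD·AD·CD·AD·CA·AD·CD·AD·CA·AD·CD·AD·CA·AD
    A ↦ CA
    B ↦ BC
    C ↦ CD
    D ↦ AD

A->CA, B->BC, C->CD, D->AD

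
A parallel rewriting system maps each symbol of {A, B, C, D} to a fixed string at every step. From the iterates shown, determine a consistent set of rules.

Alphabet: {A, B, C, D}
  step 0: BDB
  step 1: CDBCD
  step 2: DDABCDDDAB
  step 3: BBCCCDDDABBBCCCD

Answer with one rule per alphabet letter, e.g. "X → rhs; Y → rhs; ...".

A->CC, B->CD, C->DDA, D->B

  step 2 ⇒ step 3: DDABCDDDAB ⇒ B·B·CC·CD·DDA·B·B·B·CC·CD
    A ↦ CC
    B ↦ CD
    C ↦ DDA
    D ↦ B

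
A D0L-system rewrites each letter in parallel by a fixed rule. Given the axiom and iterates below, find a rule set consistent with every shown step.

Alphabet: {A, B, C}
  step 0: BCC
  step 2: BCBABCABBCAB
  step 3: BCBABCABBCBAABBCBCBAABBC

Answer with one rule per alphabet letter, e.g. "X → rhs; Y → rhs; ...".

A->AB, B->BC, C->BA

  step 2 ⇒ step 3: BCBABCABBCAB ⇒ BC·BA·BC·AB·BC·BA·AB·BC·BC·BA·AB·BC
    A ↦ AB
    B ↦ BC
    C ↦ BA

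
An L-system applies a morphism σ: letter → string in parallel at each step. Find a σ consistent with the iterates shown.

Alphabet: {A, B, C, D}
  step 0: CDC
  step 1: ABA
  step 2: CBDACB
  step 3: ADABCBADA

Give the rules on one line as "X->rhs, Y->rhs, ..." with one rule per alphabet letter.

  step 2 ⇒ step 3: CBDACB ⇒ A·DA·B·CB·A·DA
    A ↦ CB
    B ↦ DA
    C ↦ A
    D ↦ B

A->CB, B->DA, C->A, D->B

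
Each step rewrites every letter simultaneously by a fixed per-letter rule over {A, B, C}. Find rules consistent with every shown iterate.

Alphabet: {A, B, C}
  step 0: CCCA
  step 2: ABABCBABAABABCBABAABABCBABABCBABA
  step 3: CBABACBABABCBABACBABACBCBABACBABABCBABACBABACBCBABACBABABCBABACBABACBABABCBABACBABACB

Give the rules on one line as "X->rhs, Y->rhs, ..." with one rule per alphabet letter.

  step 2 ⇒ step 3: ABABCBABAABABCBABAABABCBABABCBABA ⇒ CB·ABA·CB·ABA·BCB·ABA·CB·ABA·CB·CB·ABA·CB·ABA·BCB·ABA·CB·ABA·CB·CB·ABA·CB·ABA·BCB·ABA·CB·ABA·CB·ABA·BCB·ABA·CB·ABA·CB
    A ↦ CB
    B ↦ ABA
    C ↦ BCB

A->CB, B->ABA, C->BCB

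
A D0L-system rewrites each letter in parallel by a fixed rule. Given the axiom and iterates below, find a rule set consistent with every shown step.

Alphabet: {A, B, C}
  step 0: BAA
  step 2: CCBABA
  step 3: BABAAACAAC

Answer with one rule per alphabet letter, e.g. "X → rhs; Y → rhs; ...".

A->C, B->AA, C->BA

  step 2 ⇒ step 3: CCBABA ⇒ BA·BA·AA·C·AA·C
    A ↦ C
    B ↦ AA
    C ↦ BA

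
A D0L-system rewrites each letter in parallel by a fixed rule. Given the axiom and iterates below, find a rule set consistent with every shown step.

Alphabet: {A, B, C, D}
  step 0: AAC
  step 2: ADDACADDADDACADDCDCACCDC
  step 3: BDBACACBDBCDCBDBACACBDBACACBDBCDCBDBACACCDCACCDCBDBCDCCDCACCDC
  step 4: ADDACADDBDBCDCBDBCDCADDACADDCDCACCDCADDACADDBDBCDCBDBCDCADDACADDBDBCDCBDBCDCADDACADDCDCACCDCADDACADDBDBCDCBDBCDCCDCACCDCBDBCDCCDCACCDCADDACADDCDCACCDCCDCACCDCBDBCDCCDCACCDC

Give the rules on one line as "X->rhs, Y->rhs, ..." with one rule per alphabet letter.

  step 3 ⇒ step 4: BDBACACBDBCDCBDBACACBDBACACBDBCDCBDBACACCDCACCDCBDBCDCCDCACCDC ⇒ ADD·AC·ADD·BDB·CDC·BDB·CDC·ADD·AC·ADD·CDC·AC·CDC·ADD·AC·ADD·BDB·CDC·BDB·CDC·ADD·AC·ADD·BDB·CDC·BDB·CDC·ADD·AC·ADD·CDC·AC·CDC·ADD·AC·ADD·BDB·CDC·BDB·CDC·CDC·AC·CDC·BDB·CDC·CDC·AC·CDC·ADD·AC·ADD·CDC·AC·CDC·CDC·AC·CDC·BDB·CDC·CDC·AC·CDC
    A ↦ BDB
    B ↦ ADD
    C ↦ CDC
    D ↦ AC

A->BDB, B->ADD, C->CDC, D->AC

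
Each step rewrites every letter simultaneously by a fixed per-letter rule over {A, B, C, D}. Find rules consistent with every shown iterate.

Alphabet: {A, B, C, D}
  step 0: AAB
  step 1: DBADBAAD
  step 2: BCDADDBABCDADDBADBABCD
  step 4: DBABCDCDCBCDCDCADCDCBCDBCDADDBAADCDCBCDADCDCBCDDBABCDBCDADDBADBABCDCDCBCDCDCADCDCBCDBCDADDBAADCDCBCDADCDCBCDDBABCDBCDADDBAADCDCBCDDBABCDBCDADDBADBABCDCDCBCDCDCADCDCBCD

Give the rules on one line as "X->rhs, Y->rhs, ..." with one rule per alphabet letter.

A->DBA, B->AD, C->CDC, D->BCD

  step 1 ⇒ step 2: DBADBAAD ⇒ BCD·AD·DBA·BCD·AD·DBA·DBA·BCD
    A ↦ DBA
    B ↦ AD
    D ↦ BCD
    C ↦ CDC  (constrained at step 2)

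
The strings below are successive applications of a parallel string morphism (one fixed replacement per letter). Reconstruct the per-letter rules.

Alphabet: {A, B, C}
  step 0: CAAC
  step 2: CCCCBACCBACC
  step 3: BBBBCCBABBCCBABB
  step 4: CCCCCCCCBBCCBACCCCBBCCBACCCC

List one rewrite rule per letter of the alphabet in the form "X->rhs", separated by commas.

A->BA, B->CC, C->B

  step 3 ⇒ step 4: BBBBCCBABBCCBABB ⇒ CC·CC·CC·CC·B·B·CC·BA·CC·CC·B·B·CC·BA·CC·CC
    A ↦ BA
    B ↦ CC
    C ↦ B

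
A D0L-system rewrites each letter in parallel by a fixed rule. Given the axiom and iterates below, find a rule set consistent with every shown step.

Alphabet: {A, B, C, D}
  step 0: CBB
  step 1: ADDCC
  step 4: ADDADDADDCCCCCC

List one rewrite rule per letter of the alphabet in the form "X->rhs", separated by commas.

  step 0 ⇒ step 1: CBB ⇒ ADD·C·C
    B ↦ C
    C ↦ ADD
    A ↦ B  (constrained at step 1)
    D ↦ B  (constrained at step 1)

A->B, B->C, C->ADD, D->B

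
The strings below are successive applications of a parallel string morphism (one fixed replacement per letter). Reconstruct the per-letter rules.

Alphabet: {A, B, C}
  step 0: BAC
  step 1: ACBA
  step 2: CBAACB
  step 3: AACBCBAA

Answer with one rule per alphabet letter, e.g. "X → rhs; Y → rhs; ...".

  step 2 ⇒ step 3: CBAACB ⇒ A·A·CB·CB·A·A
    A ↦ CB
    B ↦ A
    C ↦ A

A->CB, B->A, C->A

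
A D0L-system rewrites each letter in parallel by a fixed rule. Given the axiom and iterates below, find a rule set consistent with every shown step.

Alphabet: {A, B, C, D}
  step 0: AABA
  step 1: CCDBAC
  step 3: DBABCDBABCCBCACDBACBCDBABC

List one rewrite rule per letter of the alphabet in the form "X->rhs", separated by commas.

  step 0 ⇒ step 1: AABA ⇒ C·C·DBA·C
    A ↦ C
    B ↦ DBA
    C ↦ BC  (constrained at step 1)
    D ↦ AC  (constrained at step 1)

A->C, B->DBA, C->BC, D->AC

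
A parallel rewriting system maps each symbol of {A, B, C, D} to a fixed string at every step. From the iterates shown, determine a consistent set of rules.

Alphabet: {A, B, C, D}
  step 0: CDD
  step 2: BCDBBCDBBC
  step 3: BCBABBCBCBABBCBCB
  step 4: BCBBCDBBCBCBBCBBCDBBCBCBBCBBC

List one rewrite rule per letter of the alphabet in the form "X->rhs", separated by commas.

  step 3 ⇒ step 4: BCBABBCBCBABBCBCB ⇒ BC·B·BC·DB·BC·BC·B·BC·B·BC·DB·BC·BC·B·BC·B·BC
    A ↦ DB
    B ↦ BC
    C ↦ B
  step 2 ⇒ step 3: BCDBBCDBBC ⇒ BC·B·AB·BC·BC·B·AB·BC·BC·B
    D ↦ AB

A->DB, B->BC, C->B, D->AB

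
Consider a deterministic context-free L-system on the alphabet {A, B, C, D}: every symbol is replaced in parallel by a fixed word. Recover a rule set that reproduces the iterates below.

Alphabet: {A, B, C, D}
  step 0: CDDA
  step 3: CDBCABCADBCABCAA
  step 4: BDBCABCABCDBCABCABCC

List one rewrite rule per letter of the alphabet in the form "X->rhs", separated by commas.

A->C, B->A, C->B, D->DBC

  step 3 ⇒ step 4: CDBCABCADBCABCAA ⇒ B·DBC·A·B·C·A·B·C·DBC·A·B·C·A·B·C·C
    A ↦ C
    B ↦ A
    C ↦ B
    D ↦ DBC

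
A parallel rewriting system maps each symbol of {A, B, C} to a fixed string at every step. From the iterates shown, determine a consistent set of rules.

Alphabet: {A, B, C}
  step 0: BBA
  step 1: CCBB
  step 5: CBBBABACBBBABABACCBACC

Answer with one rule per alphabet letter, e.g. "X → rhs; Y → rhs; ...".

  step 0 ⇒ step 1: BBA ⇒ C·C·BB
    A ↦ BB
    B ↦ C
    C ↦ BA  (constrained at step 1)

A->BB, B->C, C->BA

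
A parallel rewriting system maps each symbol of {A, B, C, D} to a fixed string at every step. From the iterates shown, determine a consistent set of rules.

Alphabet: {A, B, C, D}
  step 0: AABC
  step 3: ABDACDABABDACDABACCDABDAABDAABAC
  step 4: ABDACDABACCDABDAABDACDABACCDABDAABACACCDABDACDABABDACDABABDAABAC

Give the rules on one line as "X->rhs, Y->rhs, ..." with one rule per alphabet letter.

  step 3 ⇒ step 4: ABDACDABABDACDABACCDABDAABDAABAC ⇒ AB·DA·CD·AB·AC·CD·AB·DA·AB·DA·CD·AB·AC·CD·AB·DA·AB·AC·AC·CD·AB·DA·CD·AB·AB·DA·CD·AB·AB·DA·AB·AC
    A ↦ AB
    B ↦ DA
    C ↦ AC
    D ↦ CD

A->AB, B->DA, C->AC, D->CD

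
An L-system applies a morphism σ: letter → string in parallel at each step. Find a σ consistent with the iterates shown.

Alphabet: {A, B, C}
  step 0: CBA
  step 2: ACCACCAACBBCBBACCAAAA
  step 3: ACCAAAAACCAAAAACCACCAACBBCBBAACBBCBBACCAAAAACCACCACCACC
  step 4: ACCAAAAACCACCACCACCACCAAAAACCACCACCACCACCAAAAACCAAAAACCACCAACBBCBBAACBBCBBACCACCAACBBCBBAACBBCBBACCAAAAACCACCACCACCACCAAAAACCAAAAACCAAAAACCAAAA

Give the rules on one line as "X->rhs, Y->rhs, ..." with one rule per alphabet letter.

A->ACC, B->CBB, C->AA

  step 3 ⇒ step 4: ACCAAAAACCAAAAACCACCAACBBCBBAACBBCBBACCAAAAACCACCACCACC ⇒ ACC·AA·AA·ACC·ACC·ACC·ACC·ACC·AA·AA·ACC·ACC·ACC·ACC·ACC·AA·AA·ACC·AA·AA·ACC·ACC·AA·CBB·CBB·AA·CBB·CBB·ACC·ACC·AA·CBB·CBB·AA·CBB·CBB·ACC·AA·AA·ACC·ACC·ACC·ACC·ACC·AA·AA·ACC·AA·AA·ACC·AA·AA·ACC·AA·AA
    A ↦ ACC
    B ↦ CBB
    C ↦ AA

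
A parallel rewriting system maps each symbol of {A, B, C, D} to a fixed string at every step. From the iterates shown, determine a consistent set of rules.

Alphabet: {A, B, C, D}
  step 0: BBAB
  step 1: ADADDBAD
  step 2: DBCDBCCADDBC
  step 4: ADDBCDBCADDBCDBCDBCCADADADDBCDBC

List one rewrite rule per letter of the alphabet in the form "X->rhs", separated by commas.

A->DB, B->AD, C->AD, D->C

  step 1 ⇒ step 2: ADADDBAD ⇒ DB·C·DB·C·C·AD·DB·C
    A ↦ DB
    B ↦ AD
    D ↦ C
    C ↦ AD  (constrained at step 2)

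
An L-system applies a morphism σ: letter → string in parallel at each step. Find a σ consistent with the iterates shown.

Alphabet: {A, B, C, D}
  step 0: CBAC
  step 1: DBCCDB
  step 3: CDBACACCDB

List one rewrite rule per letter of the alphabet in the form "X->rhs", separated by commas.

A->C, B->C, C->DB, D->A

  step 0 ⇒ step 1: CBAC ⇒ DB·C·C·DB
    A ↦ C
    B ↦ C
    C ↦ DB
    D ↦ A  (constrained at step 1)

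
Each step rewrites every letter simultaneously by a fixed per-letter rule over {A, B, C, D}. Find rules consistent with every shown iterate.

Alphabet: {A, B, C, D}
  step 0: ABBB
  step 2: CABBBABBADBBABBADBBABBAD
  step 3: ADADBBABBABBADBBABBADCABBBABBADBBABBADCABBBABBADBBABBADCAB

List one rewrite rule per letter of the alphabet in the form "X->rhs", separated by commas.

A->D, B->BBA, C->ADA, D->CAB

  step 2 ⇒ step 3: CABBBABBADBBABBADBBABBAD ⇒ ADA·D·BBA·BBA·BBA·D·BBA·BBA·D·CAB·BBA·BBA·D·BBA·BBA·D·CAB·BBA·BBA·D·BBA·BBA·D·CAB
    A ↦ D
    B ↦ BBA
    C ↦ ADA
    D ↦ CAB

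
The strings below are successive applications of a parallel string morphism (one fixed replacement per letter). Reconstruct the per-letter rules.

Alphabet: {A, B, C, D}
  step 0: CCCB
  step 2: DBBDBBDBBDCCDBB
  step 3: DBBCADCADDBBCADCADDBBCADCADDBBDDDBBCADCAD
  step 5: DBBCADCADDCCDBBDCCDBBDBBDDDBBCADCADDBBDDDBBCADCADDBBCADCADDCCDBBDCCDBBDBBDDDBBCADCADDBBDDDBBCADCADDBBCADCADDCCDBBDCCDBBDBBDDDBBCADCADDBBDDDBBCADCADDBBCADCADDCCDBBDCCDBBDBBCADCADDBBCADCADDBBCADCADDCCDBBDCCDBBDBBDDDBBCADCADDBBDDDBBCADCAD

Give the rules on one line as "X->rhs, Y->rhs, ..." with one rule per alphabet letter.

A->CC, B->CAD, C->D, D->DBB

  step 2 ⇒ step 3: DBBDBBDBBDCCDBB ⇒ DBB·CAD·CAD·DBB·CAD·CAD·DBB·CAD·CAD·DBB·D·D·DBB·CAD·CAD
    B ↦ CAD
    C ↦ D
    D ↦ DBB
    A ↦ CC  (constrained at step 3)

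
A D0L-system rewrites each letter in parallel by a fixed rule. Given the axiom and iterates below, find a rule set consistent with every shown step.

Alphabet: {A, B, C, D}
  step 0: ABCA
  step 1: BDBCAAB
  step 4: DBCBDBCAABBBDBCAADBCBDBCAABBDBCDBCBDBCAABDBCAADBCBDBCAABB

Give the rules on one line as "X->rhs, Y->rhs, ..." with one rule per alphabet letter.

A->B, B->DBC, C->AA, D->B

  step 0 ⇒ step 1: ABCA ⇒ B·DBC·AA·B
    A ↦ B
    B ↦ DBC
    C ↦ AA
    D ↦ B  (constrained at step 1)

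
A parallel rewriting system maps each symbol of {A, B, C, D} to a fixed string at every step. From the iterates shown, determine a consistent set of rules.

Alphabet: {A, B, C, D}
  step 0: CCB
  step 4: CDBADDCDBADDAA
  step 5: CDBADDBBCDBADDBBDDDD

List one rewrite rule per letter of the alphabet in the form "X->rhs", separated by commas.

  step 4 ⇒ step 5: CDBADDCDBADDAA ⇒ CD·B·A·DD·B·B·CD·B·A·DD·B·B·DD·DD
    A ↦ DD
    B ↦ A
    C ↦ CD
    D ↦ B

A->DD, B->A, C->CD, D->B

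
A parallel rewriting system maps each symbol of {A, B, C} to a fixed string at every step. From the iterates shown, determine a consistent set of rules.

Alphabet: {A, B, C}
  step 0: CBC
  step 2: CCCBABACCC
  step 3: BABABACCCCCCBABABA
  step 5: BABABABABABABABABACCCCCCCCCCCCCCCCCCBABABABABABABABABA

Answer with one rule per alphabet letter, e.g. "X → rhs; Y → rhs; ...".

A->C, B->CC, C->BA

  step 2 ⇒ step 3: CCCBABACCC ⇒ BA·BA·BA·CC·C·CC·C·BA·BA·BA
    A ↦ C
    B ↦ CC
    C ↦ BA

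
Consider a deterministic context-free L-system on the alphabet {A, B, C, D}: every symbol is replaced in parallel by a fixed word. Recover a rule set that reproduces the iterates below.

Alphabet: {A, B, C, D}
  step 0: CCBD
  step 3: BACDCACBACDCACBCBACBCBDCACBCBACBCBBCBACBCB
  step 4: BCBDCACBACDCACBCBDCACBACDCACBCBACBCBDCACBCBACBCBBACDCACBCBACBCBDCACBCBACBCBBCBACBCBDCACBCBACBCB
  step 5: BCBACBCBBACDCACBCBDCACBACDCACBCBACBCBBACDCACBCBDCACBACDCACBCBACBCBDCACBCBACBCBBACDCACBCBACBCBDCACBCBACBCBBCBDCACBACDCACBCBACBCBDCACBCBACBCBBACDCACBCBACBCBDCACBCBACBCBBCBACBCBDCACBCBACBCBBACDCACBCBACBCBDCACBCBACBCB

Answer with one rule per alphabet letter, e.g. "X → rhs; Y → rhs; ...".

  step 4 ⇒ step 5: BCBDCACBACDCACBCBDCACBACDCACBCBACBCBDCACBCBACBCBBACDCACBCBACBCBDCACBCBACBCBBCBACBCBDCACBCBACBCB ⇒ BCB·AC·BCB·B·AC·DC·AC·BCB·DC·AC·B·AC·DC·AC·BCB·AC·BCB·B·AC·DC·AC·BCB·DC·AC·B·AC·DC·AC·BCB·AC·BCB·DC·AC·BCB·AC·BCB·B·AC·DC·AC·BCB·AC·BCB·DC·AC·BCB·AC·BCB·BCB·DC·AC·B·AC·DC·AC·BCB·AC·BCB·DC·AC·BCB·AC·BCB·B·AC·DC·AC·BCB·AC·BCB·DC·AC·BCB·AC·BCB·BCB·AC·BCB·DC·AC·BCB·AC·BCB·B·AC·DC·AC·BCB·AC·BCB·DC·AC·BCB·AC·BCB
    A ↦ DC
    B ↦ BCB
    C ↦ AC
    D ↦ B

A->DC, B->BCB, C->AC, D->B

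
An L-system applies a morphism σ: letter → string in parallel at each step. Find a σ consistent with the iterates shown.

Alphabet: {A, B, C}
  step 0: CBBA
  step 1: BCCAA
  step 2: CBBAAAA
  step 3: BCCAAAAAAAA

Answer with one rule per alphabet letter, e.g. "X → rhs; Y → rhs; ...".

  step 2 ⇒ step 3: CBBAAAA ⇒ B·C·C·AA·AA·AA·AA
    A ↦ AA
    B ↦ C
    C ↦ B

A->AA, B->C, C->B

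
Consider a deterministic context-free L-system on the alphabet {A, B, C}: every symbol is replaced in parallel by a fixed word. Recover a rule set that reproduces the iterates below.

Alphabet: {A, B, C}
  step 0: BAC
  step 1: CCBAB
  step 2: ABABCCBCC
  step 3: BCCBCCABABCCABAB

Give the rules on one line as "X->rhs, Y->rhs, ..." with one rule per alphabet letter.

  step 2 ⇒ step 3: ABABCCBCC ⇒ B·CC·B·CC·AB·AB·CC·AB·AB
    A ↦ B
    B ↦ CC
    C ↦ AB

A->B, B->CC, C->AB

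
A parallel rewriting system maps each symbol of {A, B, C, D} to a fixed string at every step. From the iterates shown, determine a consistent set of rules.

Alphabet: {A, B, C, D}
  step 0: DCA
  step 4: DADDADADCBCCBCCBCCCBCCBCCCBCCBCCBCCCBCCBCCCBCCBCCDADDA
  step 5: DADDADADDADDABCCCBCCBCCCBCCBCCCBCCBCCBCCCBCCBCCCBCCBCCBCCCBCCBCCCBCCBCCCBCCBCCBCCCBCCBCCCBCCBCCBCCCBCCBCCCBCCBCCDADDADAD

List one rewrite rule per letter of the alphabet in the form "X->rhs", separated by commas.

  step 4 ⇒ step 5: DADDADADCBCCBCCBCCCBCCBCCCBCCBCCBCCCBCCBCCCBCCBCCDADDA ⇒ DA·D·DA·DA·D·DA·D·DA·BCC·C·BCC·BCC·C·BCC·BCC·C·BCC·BCC·BCC·C·BCC·BCC·C·BCC·BCC·BCC·C·BCC·BCC·C·BCC·BCC·C·BCC·BCC·BCC·C·BCC·BCC·C·BCC·BCC·BCC·C·BCC·BCC·C·BCC·BCC·DA·D·DA·DA·D
    A ↦ D
    B ↦ C
    C ↦ BCC
    D ↦ DA

A->D, B->C, C->BCC, D->DA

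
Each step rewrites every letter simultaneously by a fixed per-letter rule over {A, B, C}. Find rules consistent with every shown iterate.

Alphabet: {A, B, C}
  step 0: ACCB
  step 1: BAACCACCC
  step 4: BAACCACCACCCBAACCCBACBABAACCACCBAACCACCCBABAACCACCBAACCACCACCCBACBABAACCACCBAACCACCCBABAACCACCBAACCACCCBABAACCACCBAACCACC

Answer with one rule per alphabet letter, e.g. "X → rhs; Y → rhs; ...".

A->BA, B->C, C->ACC

  step 0 ⇒ step 1: ACCB ⇒ BA·ACC·ACC·C
    A ↦ BA
    B ↦ C
    C ↦ ACC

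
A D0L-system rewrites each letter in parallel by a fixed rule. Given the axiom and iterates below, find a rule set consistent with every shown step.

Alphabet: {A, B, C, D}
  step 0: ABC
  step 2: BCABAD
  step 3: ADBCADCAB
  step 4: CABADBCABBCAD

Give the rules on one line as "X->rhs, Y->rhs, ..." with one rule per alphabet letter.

  step 3 ⇒ step 4: ADBCADCAB ⇒ C·AB·AD·B·C·AB·B·C·AD
    A ↦ C
    B ↦ AD
    C ↦ B
    D ↦ AB

A->C, B->AD, C->B, D->AB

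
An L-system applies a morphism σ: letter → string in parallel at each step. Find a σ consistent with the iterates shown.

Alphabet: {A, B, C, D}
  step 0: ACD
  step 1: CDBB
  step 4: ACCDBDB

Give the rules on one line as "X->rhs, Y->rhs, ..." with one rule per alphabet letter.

A->C, B->A, C->DB, D->B

  step 0 ⇒ step 1: ACD ⇒ C·DB·B
    A ↦ C
    C ↦ DB
    D ↦ B
    B ↦ A  (constrained at step 1)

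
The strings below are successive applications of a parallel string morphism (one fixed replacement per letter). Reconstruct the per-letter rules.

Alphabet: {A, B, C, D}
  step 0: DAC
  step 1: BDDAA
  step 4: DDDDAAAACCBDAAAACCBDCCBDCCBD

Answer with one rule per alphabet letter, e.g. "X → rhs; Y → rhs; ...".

  step 0 ⇒ step 1: DAC ⇒ BD·D·AA
    A ↦ D
    C ↦ AA
    D ↦ BD
    B ↦ CC  (constrained at step 1)

A->D, B->CC, C->AA, D->BD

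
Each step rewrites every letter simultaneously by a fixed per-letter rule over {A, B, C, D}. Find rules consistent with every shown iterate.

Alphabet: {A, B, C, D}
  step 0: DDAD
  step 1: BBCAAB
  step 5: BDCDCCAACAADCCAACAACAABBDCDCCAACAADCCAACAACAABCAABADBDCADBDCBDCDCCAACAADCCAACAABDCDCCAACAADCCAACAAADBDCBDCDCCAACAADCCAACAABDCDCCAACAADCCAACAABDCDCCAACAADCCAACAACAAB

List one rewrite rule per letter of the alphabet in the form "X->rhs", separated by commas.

  step 0 ⇒ step 1: DDAD ⇒ B·B·CAA·B
    A ↦ CAA
    D ↦ B
    B ↦ AD  (constrained at step 1)
    C ↦ DC  (constrained at step 1)

A->CAA, B->AD, C->DC, D->B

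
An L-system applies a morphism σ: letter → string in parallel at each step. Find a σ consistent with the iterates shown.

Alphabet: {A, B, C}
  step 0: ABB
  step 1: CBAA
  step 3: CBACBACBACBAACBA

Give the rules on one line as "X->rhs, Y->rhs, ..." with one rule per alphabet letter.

A->CB, B->A, C->ACB

  step 0 ⇒ step 1: ABB ⇒ CB·A·A
    A ↦ CB
    B ↦ A
    C ↦ ACB  (constrained at step 1)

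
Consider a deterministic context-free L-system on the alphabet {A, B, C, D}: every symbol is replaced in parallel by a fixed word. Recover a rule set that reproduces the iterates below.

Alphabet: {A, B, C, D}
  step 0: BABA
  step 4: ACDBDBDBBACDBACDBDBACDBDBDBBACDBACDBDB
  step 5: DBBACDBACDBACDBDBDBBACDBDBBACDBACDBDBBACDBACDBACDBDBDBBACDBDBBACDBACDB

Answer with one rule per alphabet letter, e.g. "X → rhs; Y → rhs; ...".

A->D, B->DB, C->BB, D->AC

  step 4 ⇒ step 5: ACDBDBDBBACDBACDBDBACDBDBDBBACDBACDBDB ⇒ D·BB·AC·DB·AC·DB·AC·DB·DB·D·BB·AC·DB·D·BB·AC·DB·AC·DB·D·BB·AC·DB·AC·DB·AC·DB·DB·D·BB·AC·DB·D·BB·AC·DB·AC·DB
    A ↦ D
    B ↦ DB
    C ↦ BB
    D ↦ AC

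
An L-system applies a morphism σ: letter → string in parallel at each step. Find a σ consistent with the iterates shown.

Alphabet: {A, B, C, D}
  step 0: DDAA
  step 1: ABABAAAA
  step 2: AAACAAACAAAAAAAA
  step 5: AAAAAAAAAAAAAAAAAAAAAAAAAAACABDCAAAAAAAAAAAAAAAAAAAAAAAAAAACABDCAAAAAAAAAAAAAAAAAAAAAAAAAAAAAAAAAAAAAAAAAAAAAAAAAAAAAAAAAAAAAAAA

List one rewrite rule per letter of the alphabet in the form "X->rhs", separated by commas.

A->AA, B->AC, C->DC, D->AB

  step 1 ⇒ step 2: ABABAAAA ⇒ AA·AC·AA·AC·AA·AA·AA·AA
    A ↦ AA
    B ↦ AC
    C ↦ DC  (constrained at step 2)
  step 0 ⇒ step 1: DDAA ⇒ AB·AB·AA·AA
    D ↦ AB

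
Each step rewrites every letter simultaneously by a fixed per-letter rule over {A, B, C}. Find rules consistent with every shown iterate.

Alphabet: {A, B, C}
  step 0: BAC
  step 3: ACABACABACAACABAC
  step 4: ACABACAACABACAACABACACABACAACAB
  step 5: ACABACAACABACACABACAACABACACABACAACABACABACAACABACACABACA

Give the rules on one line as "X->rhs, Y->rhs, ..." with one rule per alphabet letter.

  step 4 ⇒ step 5: ACABACAACABACAACABACACABACAACAB ⇒ AC·AB·AC·A·AC·AB·AC·AC·AB·AC·A·AC·AB·AC·AC·AB·AC·A·AC·AB·AC·AB·AC·A·AC·AB·AC·AC·AB·AC·A
    A ↦ AC
    B ↦ A
    C ↦ AB

A->AC, B->A, C->AB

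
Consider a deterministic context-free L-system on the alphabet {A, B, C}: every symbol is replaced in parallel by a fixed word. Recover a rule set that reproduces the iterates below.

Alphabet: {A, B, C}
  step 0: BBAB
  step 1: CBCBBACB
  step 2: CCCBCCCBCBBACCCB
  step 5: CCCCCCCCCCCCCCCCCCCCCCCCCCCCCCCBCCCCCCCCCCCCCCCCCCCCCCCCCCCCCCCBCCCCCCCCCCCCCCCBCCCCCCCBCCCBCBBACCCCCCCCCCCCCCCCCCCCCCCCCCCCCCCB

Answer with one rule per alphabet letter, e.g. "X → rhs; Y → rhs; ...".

A->BA, B->CB, C->CC

  step 1 ⇒ step 2: CBCBBACB ⇒ CC·CB·CC·CB·CB·BA·CC·CB
    A ↦ BA
    B ↦ CB
    C ↦ CC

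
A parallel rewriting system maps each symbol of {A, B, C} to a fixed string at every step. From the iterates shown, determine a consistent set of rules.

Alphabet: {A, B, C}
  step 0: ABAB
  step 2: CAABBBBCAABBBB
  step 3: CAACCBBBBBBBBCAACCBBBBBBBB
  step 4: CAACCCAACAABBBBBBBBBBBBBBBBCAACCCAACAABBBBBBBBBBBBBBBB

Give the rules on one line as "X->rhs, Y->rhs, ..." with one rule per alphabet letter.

  step 3 ⇒ step 4: CAACCBBBBBBBBCAACCBBBBBBBB ⇒ CAA·C·C·CAA·CAA·BB·BB·BB·BB·BB·BB·BB·BB·CAA·C·C·CAA·CAA·BB·BB·BB·BB·BB·BB·BB·BB
    A ↦ C
    B ↦ BB
    C ↦ CAA

A->C, B->BB, C->CAA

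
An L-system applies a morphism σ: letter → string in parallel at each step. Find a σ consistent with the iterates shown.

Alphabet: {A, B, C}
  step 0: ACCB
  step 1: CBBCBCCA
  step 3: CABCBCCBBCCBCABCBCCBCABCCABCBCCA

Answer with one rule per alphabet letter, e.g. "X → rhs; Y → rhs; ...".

A->CB, B->CA, C->BC

  step 0 ⇒ step 1: ACCB ⇒ CB·BC·BC·CA
    A ↦ CB
    B ↦ CA
    C ↦ BC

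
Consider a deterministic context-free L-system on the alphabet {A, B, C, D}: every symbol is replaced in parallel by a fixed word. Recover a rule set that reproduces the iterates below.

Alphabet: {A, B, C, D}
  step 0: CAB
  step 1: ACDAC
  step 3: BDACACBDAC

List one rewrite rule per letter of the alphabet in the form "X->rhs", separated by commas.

A->D, B->AC, C->AC, D->B

  step 0 ⇒ step 1: CAB ⇒ AC·D·AC
    A ↦ D
    B ↦ AC
    C ↦ AC
    D ↦ B  (constrained at step 1)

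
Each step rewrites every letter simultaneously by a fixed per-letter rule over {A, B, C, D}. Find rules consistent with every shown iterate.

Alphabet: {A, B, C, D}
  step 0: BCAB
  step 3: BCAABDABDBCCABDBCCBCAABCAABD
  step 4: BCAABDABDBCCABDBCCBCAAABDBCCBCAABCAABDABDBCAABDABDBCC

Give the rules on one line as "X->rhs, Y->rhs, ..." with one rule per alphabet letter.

  step 3 ⇒ step 4: BCAABDABDBCCABDBCCBCAABCAABD ⇒ BC·A·ABD·ABD·BC·C·ABD·BC·C·BC·A·A·ABD·BC·C·BC·A·A·BC·A·ABD·ABD·BC·A·ABD·ABD·BC·C
    A ↦ ABD
    B ↦ BC
    C ↦ A
    D ↦ C

A->ABD, B->BC, C->A, D->C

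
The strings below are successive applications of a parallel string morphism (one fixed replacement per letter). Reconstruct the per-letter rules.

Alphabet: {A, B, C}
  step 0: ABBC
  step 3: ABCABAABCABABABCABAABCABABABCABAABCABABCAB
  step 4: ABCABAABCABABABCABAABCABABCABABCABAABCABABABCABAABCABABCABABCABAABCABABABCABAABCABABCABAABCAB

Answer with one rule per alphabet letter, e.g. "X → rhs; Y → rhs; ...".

A->AB, B->CAB, C->A

  step 3 ⇒ step 4: ABCABAABCABABABCABAABCABABABCABAABCABABCAB ⇒ AB·CAB·A·AB·CAB·AB·AB·CAB·A·AB·CAB·AB·CAB·AB·CAB·A·AB·CAB·AB·AB·CAB·A·AB·CAB·AB·CAB·AB·CAB·A·AB·CAB·AB·AB·CAB·A·AB·CAB·AB·CAB·A·AB·CAB
    A ↦ AB
    B ↦ CAB
    C ↦ A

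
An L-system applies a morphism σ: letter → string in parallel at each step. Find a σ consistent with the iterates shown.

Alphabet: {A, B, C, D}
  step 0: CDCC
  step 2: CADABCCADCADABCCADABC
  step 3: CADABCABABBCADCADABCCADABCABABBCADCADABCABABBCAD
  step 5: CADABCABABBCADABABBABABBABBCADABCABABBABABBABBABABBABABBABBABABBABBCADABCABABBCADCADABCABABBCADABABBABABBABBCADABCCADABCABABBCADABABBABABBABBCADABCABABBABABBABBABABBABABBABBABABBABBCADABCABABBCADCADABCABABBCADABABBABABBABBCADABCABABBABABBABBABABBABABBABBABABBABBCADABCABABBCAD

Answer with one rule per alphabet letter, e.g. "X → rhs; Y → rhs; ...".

  step 2 ⇒ step 3: CADABCCADCADABCCADABC ⇒ CAD·AB·C·AB·ABB·CAD·CAD·AB·C·CAD·AB·C·AB·ABB·CAD·CAD·AB·C·AB·ABB·CAD
    A ↦ AB
    B ↦ ABB
    C ↦ CAD
    D ↦ C

A->AB, B->ABB, C->CAD, D->C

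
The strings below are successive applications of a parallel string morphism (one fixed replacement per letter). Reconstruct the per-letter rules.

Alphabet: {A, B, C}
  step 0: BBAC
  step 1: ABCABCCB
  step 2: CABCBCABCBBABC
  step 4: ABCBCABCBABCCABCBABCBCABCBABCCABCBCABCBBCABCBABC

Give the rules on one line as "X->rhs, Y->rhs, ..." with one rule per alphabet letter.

A->C, B->ABC, C->B

  step 1 ⇒ step 2: ABCABCCB ⇒ C·ABC·B·C·ABC·B·B·ABC
    A ↦ C
    B ↦ ABC
    C ↦ B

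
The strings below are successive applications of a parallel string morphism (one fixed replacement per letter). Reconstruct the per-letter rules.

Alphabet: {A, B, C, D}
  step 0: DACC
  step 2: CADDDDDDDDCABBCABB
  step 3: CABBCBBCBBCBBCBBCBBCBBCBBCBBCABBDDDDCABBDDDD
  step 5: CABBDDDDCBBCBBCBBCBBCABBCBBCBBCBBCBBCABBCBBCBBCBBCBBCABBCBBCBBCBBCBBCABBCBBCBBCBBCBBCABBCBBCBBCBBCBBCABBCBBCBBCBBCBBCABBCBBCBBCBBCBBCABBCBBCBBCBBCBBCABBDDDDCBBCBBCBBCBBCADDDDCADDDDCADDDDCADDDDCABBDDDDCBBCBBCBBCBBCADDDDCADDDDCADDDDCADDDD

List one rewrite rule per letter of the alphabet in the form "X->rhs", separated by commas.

A->BB, B->DD, C->CA, D->CBB

  step 2 ⇒ step 3: CADDDDDDDDCABBCABB ⇒ CA·BB·CBB·CBB·CBB·CBB·CBB·CBB·CBB·CBB·CA·BB·DD·DD·CA·BB·DD·DD
    A ↦ BB
    B ↦ DD
    C ↦ CA
    D ↦ CBB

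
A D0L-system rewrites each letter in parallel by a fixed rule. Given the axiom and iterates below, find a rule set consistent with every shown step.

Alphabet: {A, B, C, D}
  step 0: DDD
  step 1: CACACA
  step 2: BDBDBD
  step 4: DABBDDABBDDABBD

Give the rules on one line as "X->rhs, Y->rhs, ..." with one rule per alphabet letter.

  step 1 ⇒ step 2: CACACA ⇒ B·D·B·D·B·D
    A ↦ D
    C ↦ B
    B ↦ AB  (constrained at step 2)
  step 0 ⇒ step 1: DDD ⇒ CA·CA·CA
    D ↦ CA

A->D, B->AB, C->B, D->CA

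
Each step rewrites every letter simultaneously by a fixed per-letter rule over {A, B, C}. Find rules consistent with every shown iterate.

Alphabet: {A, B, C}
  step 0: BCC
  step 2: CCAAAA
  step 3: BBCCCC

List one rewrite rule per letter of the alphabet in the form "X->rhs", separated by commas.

  step 2 ⇒ step 3: CCAAAA ⇒ B·B·C·C·C·C
    A ↦ C
    C ↦ B
    B ↦ AA  (constrained at step 0)

A->C, B->AA, C->B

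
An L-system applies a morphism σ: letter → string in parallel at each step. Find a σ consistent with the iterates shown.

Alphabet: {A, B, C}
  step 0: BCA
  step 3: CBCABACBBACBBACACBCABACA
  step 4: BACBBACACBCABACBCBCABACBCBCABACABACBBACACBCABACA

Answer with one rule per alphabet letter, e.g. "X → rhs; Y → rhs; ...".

A->CA, B->CB, C->BA

  step 3 ⇒ step 4: CBCABACBBACBBACACBCABACA ⇒ BA·CB·BA·CA·CB·CA·BA·CB·CB·CA·BA·CB·CB·CA·BA·CA·BA·CB·BA·CA·CB·CA·BA·CA
    A ↦ CA
    B ↦ CB
    C ↦ BA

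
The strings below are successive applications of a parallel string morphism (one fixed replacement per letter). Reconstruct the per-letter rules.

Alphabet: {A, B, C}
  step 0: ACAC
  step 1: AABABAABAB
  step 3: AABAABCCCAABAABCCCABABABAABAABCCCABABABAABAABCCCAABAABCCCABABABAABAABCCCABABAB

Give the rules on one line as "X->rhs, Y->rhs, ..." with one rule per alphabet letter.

A->AAB, B->CCC, C->AB

  step 0 ⇒ step 1: ACAC ⇒ AAB·AB·AAB·AB
    A ↦ AAB
    C ↦ AB
    B ↦ CCC  (constrained at step 1)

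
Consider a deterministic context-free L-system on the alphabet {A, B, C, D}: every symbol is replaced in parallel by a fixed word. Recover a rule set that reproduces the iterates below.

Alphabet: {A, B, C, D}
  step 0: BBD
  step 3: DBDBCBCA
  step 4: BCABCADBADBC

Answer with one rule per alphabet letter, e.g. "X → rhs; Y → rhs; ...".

  step 3 ⇒ step 4: DBDBCBCA ⇒ BC·A·BC·A·DB·A·DB·C
    A ↦ C
    B ↦ A
    C ↦ DB
    D ↦ BC

A->C, B->A, C->DB, D->BC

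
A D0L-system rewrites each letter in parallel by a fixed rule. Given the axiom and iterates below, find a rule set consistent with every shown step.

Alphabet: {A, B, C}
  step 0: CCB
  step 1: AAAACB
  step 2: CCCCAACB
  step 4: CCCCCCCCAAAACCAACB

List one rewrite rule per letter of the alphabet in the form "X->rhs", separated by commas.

  step 1 ⇒ step 2: AAAACB ⇒ C·C·C·C·AA·CB
    A ↦ C
    B ↦ CB
    C ↦ AA

A->C, B->CB, C->AA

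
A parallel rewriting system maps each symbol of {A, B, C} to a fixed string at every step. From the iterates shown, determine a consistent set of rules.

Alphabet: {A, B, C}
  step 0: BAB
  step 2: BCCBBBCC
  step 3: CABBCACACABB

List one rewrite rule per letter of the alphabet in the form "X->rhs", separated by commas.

  step 2 ⇒ step 3: BCCBBBCC ⇒ CA·B·B·CA·CA·CA·B·B
    B ↦ CA
    C ↦ B
    A ↦ CC  (constrained at step 0)

A->CC, B->CA, C->B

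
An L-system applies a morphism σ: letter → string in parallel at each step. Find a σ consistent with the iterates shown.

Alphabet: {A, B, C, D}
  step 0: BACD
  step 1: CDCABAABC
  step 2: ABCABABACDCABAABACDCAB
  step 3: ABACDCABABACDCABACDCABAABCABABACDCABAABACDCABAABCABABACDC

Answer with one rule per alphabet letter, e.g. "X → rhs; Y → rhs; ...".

  step 2 ⇒ step 3: ABCABABACDCABAABACDCAB ⇒ ABA·CDC·AB·ABA·CDC·ABA·CDC·ABA·AB·C·AB·ABA·CDC·ABA·ABA·CDC·ABA·AB·C·AB·ABA·CDC
    A ↦ ABA
    B ↦ CDC
    C ↦ AB
    D ↦ C

A->ABA, B->CDC, C->AB, D->C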